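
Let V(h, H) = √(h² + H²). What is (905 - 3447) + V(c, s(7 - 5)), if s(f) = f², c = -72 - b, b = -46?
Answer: -2542 + 2*√173 ≈ -2515.7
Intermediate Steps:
c = -26 (c = -72 - 1*(-46) = -72 + 46 = -26)
V(h, H) = √(H² + h²)
(905 - 3447) + V(c, s(7 - 5)) = (905 - 3447) + √(((7 - 5)²)² + (-26)²) = -2542 + √((2²)² + 676) = -2542 + √(4² + 676) = -2542 + √(16 + 676) = -2542 + √692 = -2542 + 2*√173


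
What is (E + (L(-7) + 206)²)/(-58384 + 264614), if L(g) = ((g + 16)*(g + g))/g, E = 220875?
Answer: 6611/5030 ≈ 1.3143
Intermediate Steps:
L(g) = 32 + 2*g (L(g) = ((16 + g)*(2*g))/g = (2*g*(16 + g))/g = 32 + 2*g)
(E + (L(-7) + 206)²)/(-58384 + 264614) = (220875 + ((32 + 2*(-7)) + 206)²)/(-58384 + 264614) = (220875 + ((32 - 14) + 206)²)/206230 = (220875 + (18 + 206)²)*(1/206230) = (220875 + 224²)*(1/206230) = (220875 + 50176)*(1/206230) = 271051*(1/206230) = 6611/5030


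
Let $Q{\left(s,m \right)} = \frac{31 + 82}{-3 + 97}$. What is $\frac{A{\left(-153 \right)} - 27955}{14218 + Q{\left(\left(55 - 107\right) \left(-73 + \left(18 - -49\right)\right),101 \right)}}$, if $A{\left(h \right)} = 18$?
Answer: $- \frac{2626078}{1336605} \approx -1.9647$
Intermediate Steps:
$Q{\left(s,m \right)} = \frac{113}{94}$
$\frac{A{\left(-153 \right)} - 27955}{14218 + Q{\left(\left(55 - 107\right) \left(-73 + \left(18 - -49\right)\right),101 \right)}} = \frac{18 - 27955}{14218 + \frac{113}{94}} = - \frac{27937}{\frac{1336605}{94}} = \left(-27937\right) \frac{94}{1336605} = - \frac{2626078}{1336605}$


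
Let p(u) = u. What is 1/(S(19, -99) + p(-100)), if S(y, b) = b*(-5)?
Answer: 1/395 ≈ 0.0025316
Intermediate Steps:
S(y, b) = -5*b
1/(S(19, -99) + p(-100)) = 1/(-5*(-99) - 100) = 1/(495 - 100) = 1/395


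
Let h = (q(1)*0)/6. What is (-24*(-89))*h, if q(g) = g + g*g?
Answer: 0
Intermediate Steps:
q(g) = g + g²
h = 0 (h = ((1*(1 + 1))*0)/6 = ((1*2)*0)*(⅙) = (2*0)*(⅙) = 0*(⅙) = 0)
(-24*(-89))*h = -24*(-89)*0 = 2136*0 = 0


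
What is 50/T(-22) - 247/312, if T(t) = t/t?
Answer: 1181/24 ≈ 49.208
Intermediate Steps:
T(t) = 1
50/T(-22) - 247/312 = 50/1 - 247/312 = 50*1 - 247*1/312 = 50 - 19/24 = 1181/24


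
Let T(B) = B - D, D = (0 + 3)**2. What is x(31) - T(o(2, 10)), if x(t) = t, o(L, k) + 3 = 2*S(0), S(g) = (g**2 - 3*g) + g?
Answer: 43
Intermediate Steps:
S(g) = g**2 - 2*g
o(L, k) = -3 (o(L, k) = -3 + 2*(0*(-2 + 0)) = -3 + 2*(0*(-2)) = -3 + 2*0 = -3 + 0 = -3)
D = 9 (D = 3**2 = 9)
T(B) = -9 + B (T(B) = B - 1*9 = B - 9 = -9 + B)
x(31) - T(o(2, 10)) = 31 - (-9 - 3) = 31 - 1*(-12) = 31 + 12 = 43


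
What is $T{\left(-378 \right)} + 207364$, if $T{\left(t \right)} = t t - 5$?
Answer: $350243$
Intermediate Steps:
$T{\left(t \right)} = -5 + t^{2}$ ($T{\left(t \right)} = t^{2} - 5 = -5 + t^{2}$)
$T{\left(-378 \right)} + 207364 = \left(-5 + \left(-378\right)^{2}\right) + 207364 = \left(-5 + 142884\right) + 207364 = 142879 + 207364 = 350243$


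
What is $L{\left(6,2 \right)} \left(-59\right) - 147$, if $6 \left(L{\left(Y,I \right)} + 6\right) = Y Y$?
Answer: $-147$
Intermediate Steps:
$L{\left(Y,I \right)} = -6 + \frac{Y^{2}}{6}$ ($L{\left(Y,I \right)} = -6 + \frac{Y Y}{6} = -6 + \frac{Y^{2}}{6}$)
$L{\left(6,2 \right)} \left(-59\right) - 147 = \left(-6 + \frac{6^{2}}{6}\right) \left(-59\right) - 147 = \left(-6 + \frac{1}{6} \cdot 36\right) \left(-59\right) - 147 = \left(-6 + 6\right) \left(-59\right) - 147 = 0 \left(-59\right) - 147 = 0 - 147 = -147$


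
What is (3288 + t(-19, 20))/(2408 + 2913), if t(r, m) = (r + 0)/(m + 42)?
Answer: 203837/329902 ≈ 0.61787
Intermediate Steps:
t(r, m) = r/(42 + m)
(3288 + t(-19, 20))/(2408 + 2913) = (3288 - 19/(42 + 20))/(2408 + 2913) = (3288 - 19/62)/5321 = (3288 - 19*1/62)*(1/5321) = (3288 - 19/62)*(1/5321) = (203837/62)*(1/5321) = 203837/329902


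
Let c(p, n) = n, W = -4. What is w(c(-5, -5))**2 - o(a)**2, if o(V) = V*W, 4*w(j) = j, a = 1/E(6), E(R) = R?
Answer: 161/144 ≈ 1.1181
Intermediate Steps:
a = 1/6 ≈ 0.16667
w(j) = j/4
o(V) = -4*V (o(V) = V*(-4) = -4*V)
w(c(-5, -5))**2 - o(a)**2 = ((1/4)*(-5))**2 - (-4*1/6)**2 = (-5/4)**2 - (-2/3)**2 = 25/16 - 1*4/9 = 25/16 - 4/9 = 161/144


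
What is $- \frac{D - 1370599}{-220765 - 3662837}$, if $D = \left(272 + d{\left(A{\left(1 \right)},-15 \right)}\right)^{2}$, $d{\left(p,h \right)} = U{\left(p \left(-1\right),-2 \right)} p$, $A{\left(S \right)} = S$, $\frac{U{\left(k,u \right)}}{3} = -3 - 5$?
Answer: $- \frac{436365}{1294534} \approx -0.33708$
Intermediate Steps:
$U{\left(k,u \right)} = -24$ ($U{\left(k,u \right)} = 3 \left(-3 - 5\right) = 3 \left(-8\right) = -24$)
$d{\left(p,h \right)} = - 24 p$
$D = 61504$ ($D = \left(272 - 24\right)^{2} = 248^{2} = 61504$)
$- \frac{D - 1370599}{-220765 - 3662837} = - \frac{61504 - 1370599}{-220765 - 3662837} = - \frac{-1309095}{-3883602} = - \frac{\left(-1309095\right) \left(-1\right)}{3883602} = \left(-1\right) \frac{436365}{1294534} = - \frac{436365}{1294534}$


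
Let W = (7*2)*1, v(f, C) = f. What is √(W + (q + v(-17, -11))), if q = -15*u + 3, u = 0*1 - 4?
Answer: 2*√15 ≈ 7.7460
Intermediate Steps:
u = -4 (u = 0 - 4 = -4)
W = 14 (W = 14*1 = 14)
q = 63 (q = -15*(-4) + 3 = 60 + 3 = 63)
√(W + (q + v(-17, -11))) = √(14 + (63 - 17)) = √(14 + 46) = √60 = 2*√15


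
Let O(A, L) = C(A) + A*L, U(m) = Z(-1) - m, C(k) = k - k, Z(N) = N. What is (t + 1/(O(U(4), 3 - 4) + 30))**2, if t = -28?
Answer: 958441/1225 ≈ 782.40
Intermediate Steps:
C(k) = 0
U(m) = -1 - m
O(A, L) = A*L (O(A, L) = 0 + A*L = A*L)
(t + 1/(O(U(4), 3 - 4) + 30))**2 = (-28 + 1/((-1 - 1*4)*(3 - 4) + 30))**2 = (-28 + 1/((-1 - 4)*(-1) + 30))**2 = (-28 + 1/(-5*(-1) + 30))**2 = (-28 + 1/(5 + 30))**2 = (-28 + 1/35)**2 = (-979/35)**2 = 958441/1225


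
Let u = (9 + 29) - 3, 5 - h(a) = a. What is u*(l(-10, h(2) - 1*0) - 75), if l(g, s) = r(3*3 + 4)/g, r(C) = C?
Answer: -5341/2 ≈ -2670.5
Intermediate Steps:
h(a) = 5 - a
u = 35 (u = 38 - 3 = 35)
l(g, s) = 13/g (l(g, s) = (3*3 + 4)/g = (9 + 4)/g = 13/g)
u*(l(-10, h(2) - 1*0) - 75) = 35*(13/(-10) - 75) = 35*(13*(-1/10) - 75) = 35*(-13/10 - 75) = 35*(-763/10) = -5341/2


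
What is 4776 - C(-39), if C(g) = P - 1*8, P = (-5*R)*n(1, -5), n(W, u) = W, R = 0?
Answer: 4784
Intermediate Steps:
P = 0 (P = -5*0*1 = 0*1 = 0)
C(g) = -8 (C(g) = 0 - 1*8 = 0 - 8 = -8)
4776 - C(-39) = 4776 - 1*(-8) = 4776 + 8 = 4784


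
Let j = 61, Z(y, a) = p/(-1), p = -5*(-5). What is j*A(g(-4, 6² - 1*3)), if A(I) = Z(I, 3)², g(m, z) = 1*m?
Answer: 38125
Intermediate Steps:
p = 25
Z(y, a) = -25 (Z(y, a) = 25/(-1) = 25*(-1) = -25)
g(m, z) = m
A(I) = 625 (A(I) = (-25)² = 625)
j*A(g(-4, 6² - 1*3)) = 61*625 = 38125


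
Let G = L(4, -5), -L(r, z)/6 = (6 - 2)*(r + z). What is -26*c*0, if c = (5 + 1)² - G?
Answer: 0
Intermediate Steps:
L(r, z) = -24*r - 24*z (L(r, z) = -6*(6 - 2)*(r + z) = -24*(r + z) = -6*(4*r + 4*z) = -24*r - 24*z)
G = 24 (G = -24*4 - 24*(-5) = -96 + 120 = 24)
c = 12 (c = (5 + 1)² - 1*24 = 6² - 24 = 36 - 24 = 12)
-26*c*0 = -26*12*0 = -312*0 = 0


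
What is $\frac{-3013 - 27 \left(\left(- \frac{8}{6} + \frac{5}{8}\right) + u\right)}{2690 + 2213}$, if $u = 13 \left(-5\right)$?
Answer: $- \frac{9911}{39224} \approx -0.25268$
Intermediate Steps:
$u = -65$
$\frac{-3013 - 27 \left(\left(- \frac{8}{6} + \frac{5}{8}\right) + u\right)}{2690 + 2213} = \frac{-3013 - 27 \left(\left(- \frac{8}{6} + \frac{5}{8}\right) - 65\right)}{2690 + 2213} = \frac{-3013 - 27 \left(\left(\left(-8\right) \frac{1}{6} + 5 \cdot \frac{1}{8}\right) - 65\right)}{4903} = \left(-3013 - 27 \left(\left(- \frac{4}{3} + \frac{5}{8}\right) - 65\right)\right) \frac{1}{4903} = \left(-3013 - 27 \left(- \frac{17}{24} - 65\right)\right) \frac{1}{4903} = \left(-3013 - - \frac{14193}{8}\right) \frac{1}{4903} = \left(-3013 + \frac{14193}{8}\right) \frac{1}{4903} = \left(- \frac{9911}{8}\right) \frac{1}{4903} = - \frac{9911}{39224}$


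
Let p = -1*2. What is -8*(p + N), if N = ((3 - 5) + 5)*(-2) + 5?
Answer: 24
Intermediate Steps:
p = -2
N = -1 (N = (-2 + 5)*(-2) + 5 = 3*(-2) + 5 = -6 + 5 = -1)
-8*(p + N) = -8*(-2 - 1) = -8*(-3) = 24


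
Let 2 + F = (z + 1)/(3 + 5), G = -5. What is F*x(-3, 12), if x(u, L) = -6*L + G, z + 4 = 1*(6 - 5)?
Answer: 693/4 ≈ 173.25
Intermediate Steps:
z = -3 (z = -4 + 1*(6 - 5) = -4 + 1*1 = -4 + 1 = -3)
F = -9/4 (F = -2 + (-3 + 1)/(3 + 5) = -2 - 2/8 = -2 - 2*1/8 = -2 - 1/4 = -9/4 ≈ -2.2500)
x(u, L) = -5 - 6*L (x(u, L) = -6*L - 5 = -5 - 6*L)
F*x(-3, 12) = -9*(-5 - 6*12)/4 = -9*(-5 - 72)/4 = -9/4*(-77) = 693/4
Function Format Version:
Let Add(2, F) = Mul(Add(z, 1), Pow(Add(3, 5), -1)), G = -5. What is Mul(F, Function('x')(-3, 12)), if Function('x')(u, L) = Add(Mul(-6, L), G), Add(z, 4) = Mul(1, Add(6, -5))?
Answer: Rational(693, 4) ≈ 173.25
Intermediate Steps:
z = -3 (z = Add(-4, Mul(1, Add(6, -5))) = Add(-4, Mul(1, 1)) = Add(-4, 1) = -3)
F = Rational(-9, 4) (F = Add(-2, Mul(Add(-3, 1), Pow(Add(3, 5), -1))) = Add(-2, Mul(-2, Pow(8, -1))) = Add(-2, Mul(-2, Rational(1, 8))) = Add(-2, Rational(-1, 4)) = Rational(-9, 4) ≈ -2.2500)
Function('x')(u, L) = Add(-5, Mul(-6, L)) (Function('x')(u, L) = Add(Mul(-6, L), -5) = Add(-5, Mul(-6, L)))
Mul(F, Function('x')(-3, 12)) = Mul(Rational(-9, 4), Add(-5, Mul(-6, 12))) = Mul(Rational(-9, 4), Add(-5, -72)) = Mul(Rational(-9, 4), -77) = Rational(693, 4)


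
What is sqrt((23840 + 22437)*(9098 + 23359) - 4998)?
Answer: sqrt(1502007591) ≈ 38756.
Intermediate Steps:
sqrt((23840 + 22437)*(9098 + 23359) - 4998) = sqrt(46277*32457 - 4998) = sqrt(1502012589 - 4998) = sqrt(1502007591)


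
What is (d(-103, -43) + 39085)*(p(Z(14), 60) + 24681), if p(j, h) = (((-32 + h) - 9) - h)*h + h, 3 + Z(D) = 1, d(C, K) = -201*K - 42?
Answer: 1062491766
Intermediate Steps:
d(C, K) = -42 - 201*K
Z(D) = -2 (Z(D) = -3 + 1 = -2)
p(j, h) = -40*h (p(j, h) = ((-41 + h) - h)*h + h = -41*h + h = -40*h)
(d(-103, -43) + 39085)*(p(Z(14), 60) + 24681) = ((-42 - 201*(-43)) + 39085)*(-40*60 + 24681) = ((-42 + 8643) + 39085)*(-2400 + 24681) = (8601 + 39085)*22281 = 47686*22281 = 1062491766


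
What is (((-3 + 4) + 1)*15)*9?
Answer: 270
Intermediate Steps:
(((-3 + 4) + 1)*15)*9 = ((1 + 1)*15)*9 = (2*15)*9 = 30*9 = 270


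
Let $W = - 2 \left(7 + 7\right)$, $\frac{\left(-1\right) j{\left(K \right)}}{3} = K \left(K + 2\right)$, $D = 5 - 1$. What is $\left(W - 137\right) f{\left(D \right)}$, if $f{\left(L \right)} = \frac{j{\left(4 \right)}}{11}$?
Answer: $1080$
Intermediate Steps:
$D = 4$ ($D = 5 - 1 = 4$)
$j{\left(K \right)} = - 3 K \left(2 + K\right)$ ($j{\left(K \right)} = - 3 K \left(K + 2\right) = - 3 K \left(2 + K\right)$)
$W = -28$ ($W = \left(-2\right) 14 = -28$)
$f{\left(L \right)} = - \frac{72}{11}$ ($f{\left(L \right)} = \frac{\left(-3\right) 4 \left(2 + 4\right)}{11} = \left(-3\right) 4 \cdot 6 \cdot \frac{1}{11} = \left(-72\right) \frac{1}{11} = - \frac{72}{11}$)
$\left(W - 137\right) f{\left(D \right)} = \left(-28 - 137\right) \left(- \frac{72}{11}\right) = \left(-165\right) \left(- \frac{72}{11}\right) = 1080$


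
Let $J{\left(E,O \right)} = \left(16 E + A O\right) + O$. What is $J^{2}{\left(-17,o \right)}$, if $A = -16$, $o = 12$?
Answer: $204304$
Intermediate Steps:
$J{\left(E,O \right)} = - 15 O + 16 E$ ($J{\left(E,O \right)} = \left(16 E - 16 O\right) + O = \left(- 16 O + 16 E\right) + O = - 15 O + 16 E$)
$J^{2}{\left(-17,o \right)} = \left(\left(-15\right) 12 + 16 \left(-17\right)\right)^{2} = \left(-180 - 272\right)^{2} = \left(-452\right)^{2} = 204304$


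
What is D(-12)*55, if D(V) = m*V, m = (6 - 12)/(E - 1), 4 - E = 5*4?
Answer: -3960/17 ≈ -232.94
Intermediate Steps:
E = -16 (E = 4 - 5*4 = 4 - 1*20 = 4 - 20 = -16)
m = 6/17 (m = (6 - 12)/(-16 - 1) = -6/(-17) = -6*(-1/17) = 6/17 ≈ 0.35294)
D(V) = 6*V/17
D(-12)*55 = ((6/17)*(-12))*55 = -72/17*55 = -3960/17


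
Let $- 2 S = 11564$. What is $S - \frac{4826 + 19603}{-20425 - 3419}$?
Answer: $- \frac{45947193}{7948} \approx -5781.0$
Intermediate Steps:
$S = -5782$ ($S = \left(- \frac{1}{2}\right) 11564 = -5782$)
$S - \frac{4826 + 19603}{-20425 - 3419} = -5782 - \frac{4826 + 19603}{-20425 - 3419} = -5782 - \frac{24429}{-23844} = -5782 - 24429 \left(- \frac{1}{23844}\right) = -5782 - - \frac{8143}{7948} = -5782 + \frac{8143}{7948} = - \frac{45947193}{7948}$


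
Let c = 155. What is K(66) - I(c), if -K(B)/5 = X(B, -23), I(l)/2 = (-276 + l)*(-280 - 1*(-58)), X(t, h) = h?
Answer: -53609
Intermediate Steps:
I(l) = 122544 - 444*l (I(l) = 2*((-276 + l)*(-280 - 1*(-58))) = 2*((-276 + l)*(-280 + 58)) = 2*((-276 + l)*(-222)) = 2*(61272 - 222*l) = 122544 - 444*l)
K(B) = 115 (K(B) = -5*(-23) = 115)
K(66) - I(c) = 115 - (122544 - 444*155) = 115 - (122544 - 68820) = 115 - 1*53724 = 115 - 53724 = -53609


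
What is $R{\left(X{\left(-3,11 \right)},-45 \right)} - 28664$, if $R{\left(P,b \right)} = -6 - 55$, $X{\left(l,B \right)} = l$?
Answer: $-28725$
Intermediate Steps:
$R{\left(P,b \right)} = -61$ ($R{\left(P,b \right)} = -6 - 55 = -61$)
$R{\left(X{\left(-3,11 \right)},-45 \right)} - 28664 = -61 - 28664 = -28725$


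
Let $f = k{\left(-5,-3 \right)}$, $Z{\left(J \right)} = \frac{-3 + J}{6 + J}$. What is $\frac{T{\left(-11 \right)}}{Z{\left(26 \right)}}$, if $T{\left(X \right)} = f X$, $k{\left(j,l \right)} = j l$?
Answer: $- \frac{5280}{23} \approx -229.57$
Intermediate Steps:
$Z{\left(J \right)} = \frac{-3 + J}{6 + J}$
$f = 15$ ($f = \left(-5\right) \left(-3\right) = 15$)
$T{\left(X \right)} = 15 X$
$\frac{T{\left(-11 \right)}}{Z{\left(26 \right)}} = \frac{15 \left(-11\right)}{\frac{1}{6 + 26} \left(-3 + 26\right)} = - \frac{165}{\frac{1}{32} \cdot 23} = - \frac{165}{\frac{23}{32}} = \left(-165\right) \frac{32}{23} = - \frac{5280}{23}$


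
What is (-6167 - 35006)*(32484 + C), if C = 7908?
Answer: -1663059816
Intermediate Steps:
(-6167 - 35006)*(32484 + C) = (-6167 - 35006)*(32484 + 7908) = -41173*40392 = -1663059816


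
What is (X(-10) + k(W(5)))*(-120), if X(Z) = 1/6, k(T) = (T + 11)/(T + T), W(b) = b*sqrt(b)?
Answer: -80 - 132*sqrt(5)/5 ≈ -139.03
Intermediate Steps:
W(b) = b**(3/2)
k(T) = (11 + T)/(2*T) (k(T) = (11 + T)/((2*T)) = (11 + T)*(1/(2*T)) = (11 + T)/(2*T))
X(Z) = 1/6
(X(-10) + k(W(5)))*(-120) = (1/6 + (11 + 5**(3/2))/(2*(5**(3/2))))*(-120) = (1/6 + (11 + 5*sqrt(5))/(2*((5*sqrt(5)))))*(-120) = (1/6 + (sqrt(5)/25)*(11 + 5*sqrt(5))/2)*(-120) = (1/6 + sqrt(5)*(11 + 5*sqrt(5))/50)*(-120) = -20 - 12*sqrt(5)*(11 + 5*sqrt(5))/5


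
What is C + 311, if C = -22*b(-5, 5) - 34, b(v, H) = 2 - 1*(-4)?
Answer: 145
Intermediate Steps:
b(v, H) = 6 (b(v, H) = 2 + 4 = 6)
C = -166 (C = -22*6 - 34 = -132 - 34 = -166)
C + 311 = -166 + 311 = 145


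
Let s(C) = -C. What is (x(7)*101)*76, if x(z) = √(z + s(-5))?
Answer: 15352*√3 ≈ 26590.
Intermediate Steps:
x(z) = √(5 + z) (x(z) = √(z - 1*(-5)) = √(z + 5) = √(5 + z))
(x(7)*101)*76 = (√(5 + 7)*101)*76 = (√12*101)*76 = ((2*√3)*101)*76 = (202*√3)*76 = 15352*√3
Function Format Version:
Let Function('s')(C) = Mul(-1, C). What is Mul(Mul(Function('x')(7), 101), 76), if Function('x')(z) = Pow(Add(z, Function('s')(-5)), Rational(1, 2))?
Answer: Mul(15352, Pow(3, Rational(1, 2))) ≈ 26590.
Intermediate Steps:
Function('x')(z) = Pow(Add(5, z), Rational(1, 2)) (Function('x')(z) = Pow(Add(z, Mul(-1, -5)), Rational(1, 2)) = Pow(Add(z, 5), Rational(1, 2)) = Pow(Add(5, z), Rational(1, 2)))
Mul(Mul(Function('x')(7), 101), 76) = Mul(Mul(Pow(Add(5, 7), Rational(1, 2)), 101), 76) = Mul(Mul(Pow(12, Rational(1, 2)), 101), 76) = Mul(Mul(Mul(2, Pow(3, Rational(1, 2))), 101), 76) = Mul(Mul(202, Pow(3, Rational(1, 2))), 76) = Mul(15352, Pow(3, Rational(1, 2)))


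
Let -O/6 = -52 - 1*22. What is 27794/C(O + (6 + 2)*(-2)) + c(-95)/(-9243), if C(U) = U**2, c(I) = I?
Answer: 137151211/846584856 ≈ 0.16201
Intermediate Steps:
O = 444 (O = -6*(-52 - 1*22) = -6*(-52 - 22) = -6*(-74) = 444)
27794/C(O + (6 + 2)*(-2)) + c(-95)/(-9243) = 27794/((444 + (6 + 2)*(-2))**2) - 95/(-9243) = 27794/((444 + 8*(-2))**2) - 95*(-1/9243) = 27794/((444 - 16)**2) + 95/9243 = 27794/(428**2) + 95/9243 = 27794/183184 + 95/9243 = 27794*(1/183184) + 95/9243 = 13897/91592 + 95/9243 = 137151211/846584856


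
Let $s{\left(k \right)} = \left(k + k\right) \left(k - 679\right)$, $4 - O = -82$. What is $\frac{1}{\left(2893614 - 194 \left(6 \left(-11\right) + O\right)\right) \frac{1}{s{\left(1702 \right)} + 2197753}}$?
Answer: $\frac{5680045}{2889734} \approx 1.9656$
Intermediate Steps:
$O = 86$ ($O = 4 - -82 = 4 + 82 = 86$)
$s{\left(k \right)} = 2 k \left(-679 + k\right)$
$\frac{1}{\left(2893614 - 194 \left(6 \left(-11\right) + O\right)\right) \frac{1}{s{\left(1702 \right)} + 2197753}} = \frac{1}{\left(2893614 - 194 \left(6 \left(-11\right) + 86\right)\right) \frac{1}{2 \cdot 1702 \left(-679 + 1702\right) + 2197753}} = \frac{1}{\left(2893614 - 194 \left(-66 + 86\right)\right) \frac{1}{2 \cdot 1702 \cdot 1023 + 2197753}} = \frac{1}{\left(2893614 - 3880\right) \frac{1}{3482292 + 2197753}} = \frac{1}{\left(2893614 - 3880\right) \frac{1}{5680045}} = \frac{1}{2889734 \cdot \frac{1}{5680045}} = \frac{1}{\frac{2889734}{5680045}} = \frac{5680045}{2889734}$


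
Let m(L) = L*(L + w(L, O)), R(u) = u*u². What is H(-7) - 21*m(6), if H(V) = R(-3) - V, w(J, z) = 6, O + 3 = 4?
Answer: -1532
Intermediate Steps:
R(u) = u³
O = 1 (O = -3 + 4 = 1)
m(L) = L*(6 + L) (m(L) = L*(L + 6) = L*(6 + L))
H(V) = -27 - V (H(V) = (-3)³ - V = -27 - V)
H(-7) - 21*m(6) = (-27 - 1*(-7)) - 126*(6 + 6) = (-27 + 7) - 126*12 = -20 - 21*72 = -20 - 1512 = -1532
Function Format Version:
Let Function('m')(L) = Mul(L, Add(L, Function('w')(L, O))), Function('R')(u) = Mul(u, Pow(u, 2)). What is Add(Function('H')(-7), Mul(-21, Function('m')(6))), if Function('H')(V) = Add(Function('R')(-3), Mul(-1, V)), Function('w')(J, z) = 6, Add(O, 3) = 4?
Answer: -1532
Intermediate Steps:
Function('R')(u) = Pow(u, 3)
O = 1 (O = Add(-3, 4) = 1)
Function('m')(L) = Mul(L, Add(6, L)) (Function('m')(L) = Mul(L, Add(L, 6)) = Mul(L, Add(6, L)))
Function('H')(V) = Add(-27, Mul(-1, V)) (Function('H')(V) = Add(Pow(-3, 3), Mul(-1, V)) = Add(-27, Mul(-1, V)))
Add(Function('H')(-7), Mul(-21, Function('m')(6))) = Add(Add(-27, Mul(-1, -7)), Mul(-21, Mul(6, Add(6, 6)))) = Add(Add(-27, 7), Mul(-21, Mul(6, 12))) = Add(-20, Mul(-21, 72)) = Add(-20, -1512) = -1532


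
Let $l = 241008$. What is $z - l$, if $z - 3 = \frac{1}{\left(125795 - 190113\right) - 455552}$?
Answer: $- \frac{125291269351}{519870} \approx -2.4101 \cdot 10^{5}$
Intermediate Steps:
$z = \frac{1559609}{519870}$ ($z = 3 + \frac{1}{\left(125795 - 190113\right) - 455552} = 3 + \frac{1}{-64318 - 455552} = 3 + \frac{1}{-519870} = 3 - \frac{1}{519870} = \frac{1559609}{519870} \approx 3.0$)
$z - l = \frac{1559609}{519870} - 241008 = - \frac{125291269351}{519870}$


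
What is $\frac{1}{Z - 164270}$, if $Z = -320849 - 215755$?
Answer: $- \frac{1}{700874} \approx -1.4268 \cdot 10^{-6}$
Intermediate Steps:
$Z = -536604$ ($Z = -320849 - 215755 = -536604$)
$\frac{1}{Z - 164270} = \frac{1}{-536604 - 164270} = \frac{1}{-700874} = - \frac{1}{700874}$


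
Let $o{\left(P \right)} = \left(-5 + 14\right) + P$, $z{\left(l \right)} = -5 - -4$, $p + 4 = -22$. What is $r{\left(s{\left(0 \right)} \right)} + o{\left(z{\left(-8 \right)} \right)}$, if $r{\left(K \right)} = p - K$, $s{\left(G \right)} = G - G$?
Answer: $-18$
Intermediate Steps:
$p = -26$ ($p = -4 - 22 = -26$)
$s{\left(G \right)} = 0$
$r{\left(K \right)} = -26 - K$
$z{\left(l \right)} = -1$ ($z{\left(l \right)} = -5 + 4 = -1$)
$o{\left(P \right)} = 9 + P$
$r{\left(s{\left(0 \right)} \right)} + o{\left(z{\left(-8 \right)} \right)} = \left(-26 - 0\right) + \left(9 - 1\right) = \left(-26 + 0\right) + 8 = -26 + 8 = -18$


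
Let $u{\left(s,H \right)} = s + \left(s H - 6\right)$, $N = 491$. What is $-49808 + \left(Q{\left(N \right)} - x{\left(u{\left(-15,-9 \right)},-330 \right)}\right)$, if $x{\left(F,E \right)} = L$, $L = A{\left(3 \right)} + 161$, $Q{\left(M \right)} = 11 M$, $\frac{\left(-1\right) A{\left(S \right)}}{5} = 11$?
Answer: $-44513$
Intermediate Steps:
$A{\left(S \right)} = -55$ ($A{\left(S \right)} = \left(-5\right) 11 = -55$)
$L = 106$ ($L = -55 + 161 = 106$)
$u{\left(s,H \right)} = -6 + s + H s$ ($u{\left(s,H \right)} = s + \left(H s - 6\right) = s + \left(-6 + H s\right) = -6 + s + H s$)
$x{\left(F,E \right)} = 106$
$-49808 + \left(Q{\left(N \right)} - x{\left(u{\left(-15,-9 \right)},-330 \right)}\right) = -49808 + \left(11 \cdot 491 - 106\right) = -49808 + \left(5401 - 106\right) = -49808 + 5295 = -44513$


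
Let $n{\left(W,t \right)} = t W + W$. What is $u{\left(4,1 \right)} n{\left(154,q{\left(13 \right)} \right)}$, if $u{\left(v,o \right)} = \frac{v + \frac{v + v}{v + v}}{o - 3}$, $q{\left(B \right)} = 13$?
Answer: $-5390$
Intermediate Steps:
$u{\left(v,o \right)} = \frac{1 + v}{-3 + o}$ ($u{\left(v,o \right)} = \frac{v + \frac{2 v}{2 v}}{-3 + o} = \frac{v + 2 v \frac{1}{2 v}}{-3 + o} = \frac{v + 1}{-3 + o} = \frac{1 + v}{-3 + o}$)
$n{\left(W,t \right)} = W + W t$ ($n{\left(W,t \right)} = W t + W = W + W t$)
$u{\left(4,1 \right)} n{\left(154,q{\left(13 \right)} \right)} = \frac{1 + 4}{-3 + 1} \cdot 154 \left(1 + 13\right) = \frac{1}{-2} \cdot 5 \cdot 154 \cdot 14 = \left(- \frac{1}{2}\right) 5 \cdot 2156 = \left(- \frac{5}{2}\right) 2156 = -5390$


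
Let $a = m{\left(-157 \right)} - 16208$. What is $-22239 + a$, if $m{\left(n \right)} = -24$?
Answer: $-38471$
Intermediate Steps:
$a = -16232$ ($a = -24 - 16208 = -16232$)
$-22239 + a = -22239 - 16232 = -38471$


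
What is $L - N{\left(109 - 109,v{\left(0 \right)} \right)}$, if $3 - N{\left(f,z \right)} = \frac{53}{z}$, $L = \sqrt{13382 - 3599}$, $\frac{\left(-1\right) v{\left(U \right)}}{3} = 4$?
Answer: $- \frac{89}{12} + 3 \sqrt{1087} \approx 91.492$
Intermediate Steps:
$v{\left(U \right)} = -12$ ($v{\left(U \right)} = \left(-3\right) 4 = -12$)
$L = 3 \sqrt{1087}$ ($L = \sqrt{9783} = 3 \sqrt{1087} \approx 98.909$)
$N{\left(f,z \right)} = 3 - \frac{53}{z}$
$L - N{\left(109 - 109,v{\left(0 \right)} \right)} = 3 \sqrt{1087} - \left(3 - \frac{53}{-12}\right) = 3 \sqrt{1087} - \left(3 - - \frac{53}{12}\right) = 3 \sqrt{1087} - \left(3 + \frac{53}{12}\right) = 3 \sqrt{1087} - \frac{89}{12} = - \frac{89}{12} + 3 \sqrt{1087}$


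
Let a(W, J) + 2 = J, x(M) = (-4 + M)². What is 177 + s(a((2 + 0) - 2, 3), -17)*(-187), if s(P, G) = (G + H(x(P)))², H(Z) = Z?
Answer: -11791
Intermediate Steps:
a(W, J) = -2 + J
s(P, G) = (G + (-4 + P)²)²
177 + s(a((2 + 0) - 2, 3), -17)*(-187) = 177 + (-17 + (-4 + (-2 + 3))²)²*(-187) = 177 + (-17 + (-4 + 1)²)²*(-187) = 177 + (-17 + (-3)²)²*(-187) = 177 + (-17 + 9)²*(-187) = 177 + (-8)²*(-187) = 177 + 64*(-187) = 177 - 11968 = -11791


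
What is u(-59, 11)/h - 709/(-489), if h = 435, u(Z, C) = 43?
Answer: 109814/70905 ≈ 1.5487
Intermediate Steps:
u(-59, 11)/h - 709/(-489) = 43/435 - 709/(-489) = 43*(1/435) - 709*(-1/489) = 43/435 + 709/489 = 109814/70905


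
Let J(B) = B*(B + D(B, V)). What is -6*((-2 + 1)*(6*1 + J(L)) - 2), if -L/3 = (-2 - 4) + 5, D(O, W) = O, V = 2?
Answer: 156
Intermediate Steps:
L = 3 (L = -3*((-2 - 4) + 5) = -3*(-6 + 5) = -3*(-1) = 3)
J(B) = 2*B² (J(B) = B*(B + B) = B*(2*B) = 2*B²)
-6*((-2 + 1)*(6*1 + J(L)) - 2) = -6*((-2 + 1)*(6*1 + 2*3²) - 2) = -6*(-(6 + 2*9) - 2) = -6*(-(6 + 18) - 2) = -6*(-1*24 - 2) = -6*(-24 - 2) = -6*(-26) = 156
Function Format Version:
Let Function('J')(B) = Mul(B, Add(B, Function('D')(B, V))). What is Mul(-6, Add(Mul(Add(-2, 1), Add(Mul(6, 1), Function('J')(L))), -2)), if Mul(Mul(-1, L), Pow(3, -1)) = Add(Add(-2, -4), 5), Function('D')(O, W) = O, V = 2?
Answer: 156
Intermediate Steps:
L = 3 (L = Mul(-3, Add(Add(-2, -4), 5)) = Mul(-3, Add(-6, 5)) = Mul(-3, -1) = 3)
Function('J')(B) = Mul(2, Pow(B, 2)) (Function('J')(B) = Mul(B, Add(B, B)) = Mul(B, Mul(2, B)) = Mul(2, Pow(B, 2)))
Mul(-6, Add(Mul(Add(-2, 1), Add(Mul(6, 1), Function('J')(L))), -2)) = Mul(-6, Add(Mul(Add(-2, 1), Add(Mul(6, 1), Mul(2, Pow(3, 2)))), -2)) = Mul(-6, Add(Mul(-1, Add(6, Mul(2, 9))), -2)) = Mul(-6, Add(Mul(-1, Add(6, 18)), -2)) = Mul(-6, Add(Mul(-1, 24), -2)) = Mul(-6, Add(-24, -2)) = Mul(-6, -26) = 156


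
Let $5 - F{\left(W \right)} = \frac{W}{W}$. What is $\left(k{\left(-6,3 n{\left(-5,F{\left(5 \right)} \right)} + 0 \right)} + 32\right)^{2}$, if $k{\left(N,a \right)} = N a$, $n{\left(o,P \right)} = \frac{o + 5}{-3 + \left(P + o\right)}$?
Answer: $1024$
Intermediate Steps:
$F{\left(W \right)} = 4$ ($F{\left(W \right)} = 5 - \frac{W}{W} = 5 - 1 = 4$)
$n{\left(o,P \right)} = \frac{5 + o}{-3 + P + o}$
$\left(k{\left(-6,3 n{\left(-5,F{\left(5 \right)} \right)} + 0 \right)} + 32\right)^{2} = \left(- 6 \left(3 \frac{5 - 5}{-3 + 4 - 5} + 0\right) + 32\right)^{2} = \left(- 6 \left(3 \frac{1}{-4} \cdot 0 + 0\right) + 32\right)^{2} = \left(- 6 \left(3 \left(\left(- \frac{1}{4}\right) 0\right) + 0\right) + 32\right)^{2} = \left(- 6 \left(3 \cdot 0 + 0\right) + 32\right)^{2} = \left(- 6 \left(0 + 0\right) + 32\right)^{2} = \left(\left(-6\right) 0 + 32\right)^{2} = \left(0 + 32\right)^{2} = 32^{2} = 1024$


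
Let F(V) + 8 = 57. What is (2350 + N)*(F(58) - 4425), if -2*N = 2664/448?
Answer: -143788249/14 ≈ -1.0271e+7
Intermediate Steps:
N = -333/112 (N = -1332/448 = -1/2*333/56 = -333/112 ≈ -2.9732)
F(V) = 49 (F(V) = -8 + 57 = 49)
(2350 + N)*(F(58) - 4425) = (2350 - 333/112)*(49 - 4425) = (262867/112)*(-4376) = -143788249/14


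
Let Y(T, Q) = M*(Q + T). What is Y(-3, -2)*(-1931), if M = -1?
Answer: -9655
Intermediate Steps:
Y(T, Q) = -Q - T (Y(T, Q) = -(Q + T) = -Q - T)
Y(-3, -2)*(-1931) = (-1*(-2) - 1*(-3))*(-1931) = (2 + 3)*(-1931) = 5*(-1931) = -9655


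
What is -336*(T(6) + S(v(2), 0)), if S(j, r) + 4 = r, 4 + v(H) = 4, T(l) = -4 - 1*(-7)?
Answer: 336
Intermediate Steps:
T(l) = 3 (T(l) = -4 + 7 = 3)
v(H) = 0 (v(H) = -4 + 4 = 0)
S(j, r) = -4 + r
-336*(T(6) + S(v(2), 0)) = -336*(3 + (-4 + 0)) = -336*(3 - 4) = -336*(-1) = 336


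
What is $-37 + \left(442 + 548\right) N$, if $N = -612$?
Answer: $-605917$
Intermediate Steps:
$-37 + \left(442 + 548\right) N = -37 + \left(442 + 548\right) \left(-612\right) = -37 + 990 \left(-612\right) = -37 - 605880 = -605917$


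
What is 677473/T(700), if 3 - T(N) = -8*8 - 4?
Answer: 677473/71 ≈ 9541.9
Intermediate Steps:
T(N) = 71 (T(N) = 3 - (-8*8 - 4) = 3 - (-64 - 4) = 3 - 1*(-68) = 3 + 68 = 71)
677473/T(700) = 677473/71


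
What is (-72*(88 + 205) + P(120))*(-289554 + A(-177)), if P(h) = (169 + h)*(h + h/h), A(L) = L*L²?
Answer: -80946000051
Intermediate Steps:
A(L) = L³
P(h) = (1 + h)*(169 + h) (P(h) = (169 + h)*(h + 1) = (169 + h)*(1 + h) = (1 + h)*(169 + h))
(-72*(88 + 205) + P(120))*(-289554 + A(-177)) = (-72*(88 + 205) + (169 + 120² + 170*120))*(-289554 + (-177)³) = (-72*293 + (169 + 14400 + 20400))*(-289554 - 5545233) = (-21096 + 34969)*(-5834787) = 13873*(-5834787) = -80946000051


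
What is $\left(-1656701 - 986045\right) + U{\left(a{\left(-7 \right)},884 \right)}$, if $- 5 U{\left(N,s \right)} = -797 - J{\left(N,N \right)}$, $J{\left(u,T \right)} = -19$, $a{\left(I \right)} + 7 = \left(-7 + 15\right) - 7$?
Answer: $- \frac{13212952}{5} \approx -2.6426 \cdot 10^{6}$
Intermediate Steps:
$a{\left(I \right)} = -6$ ($a{\left(I \right)} = -7 + \left(\left(-7 + 15\right) - 7\right) = -7 + \left(8 - 7\right) = -7 + 1 = -6$)
$U{\left(N,s \right)} = \frac{778}{5}$ ($U{\left(N,s \right)} = - \frac{-797 - -19}{5} = - \frac{-797 + 19}{5} = \left(- \frac{1}{5}\right) \left(-778\right) = \frac{778}{5}$)
$\left(-1656701 - 986045\right) + U{\left(a{\left(-7 \right)},884 \right)} = \left(-1656701 - 986045\right) + \frac{778}{5} = -2642746 + \frac{778}{5} = - \frac{13212952}{5}$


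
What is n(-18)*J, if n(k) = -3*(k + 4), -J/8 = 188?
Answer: -63168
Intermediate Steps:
J = -1504 (J = -8*188 = -1504)
n(k) = -12 - 3*k (n(k) = -3*(4 + k) = -12 - 3*k)
n(-18)*J = (-12 - 3*(-18))*(-1504) = (-12 + 54)*(-1504) = 42*(-1504) = -63168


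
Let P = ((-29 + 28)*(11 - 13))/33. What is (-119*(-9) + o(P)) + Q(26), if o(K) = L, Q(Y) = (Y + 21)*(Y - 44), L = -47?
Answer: 178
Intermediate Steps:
Q(Y) = (-44 + Y)*(21 + Y) (Q(Y) = (21 + Y)*(-44 + Y) = (-44 + Y)*(21 + Y))
P = 2/33 (P = -1*(-2)*(1/33) = 2*(1/33) = 2/33 ≈ 0.060606)
o(K) = -47
(-119*(-9) + o(P)) + Q(26) = (-119*(-9) - 47) + (-924 + 26**2 - 23*26) = (1071 - 47) + (-924 + 676 - 598) = 1024 - 846 = 178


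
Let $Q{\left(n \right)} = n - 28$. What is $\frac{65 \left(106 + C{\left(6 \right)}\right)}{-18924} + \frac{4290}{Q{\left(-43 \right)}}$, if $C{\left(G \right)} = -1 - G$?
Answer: $- \frac{27213615}{447868} \approx -60.763$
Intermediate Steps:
$Q{\left(n \right)} = -28 + n$
$\frac{65 \left(106 + C{\left(6 \right)}\right)}{-18924} + \frac{4290}{Q{\left(-43 \right)}} = \frac{65 \left(106 - 7\right)}{-18924} + \frac{4290}{-28 - 43} = 65 \left(106 - 7\right) \left(- \frac{1}{18924}\right) + \frac{4290}{-71} = 65 \left(106 - 7\right) \left(- \frac{1}{18924}\right) + 4290 \left(- \frac{1}{71}\right) = 65 \cdot 99 \left(- \frac{1}{18924}\right) - \frac{4290}{71} = 6435 \left(- \frac{1}{18924}\right) - \frac{4290}{71} = - \frac{2145}{6308} - \frac{4290}{71} = - \frac{27213615}{447868}$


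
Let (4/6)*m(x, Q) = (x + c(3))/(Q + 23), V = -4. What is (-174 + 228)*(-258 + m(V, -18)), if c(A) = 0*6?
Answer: -69984/5 ≈ -13997.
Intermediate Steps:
c(A) = 0
m(x, Q) = 3*x/(2*(23 + Q)) (m(x, Q) = 3*((x + 0)/(Q + 23))/2 = 3*(x/(23 + Q))/2 = 3*x/(2*(23 + Q)))
(-174 + 228)*(-258 + m(V, -18)) = (-174 + 228)*(-258 + (3/2)*(-4)/(23 - 18)) = 54*(-258 + (3/2)*(-4)/5) = 54*(-258 + (3/2)*(-4)*(⅕)) = 54*(-258 - 6/5) = 54*(-1296/5) = -69984/5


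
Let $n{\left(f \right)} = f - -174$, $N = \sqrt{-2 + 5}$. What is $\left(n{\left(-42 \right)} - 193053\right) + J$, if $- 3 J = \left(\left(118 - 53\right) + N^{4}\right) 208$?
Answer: $- \frac{594155}{3} \approx -1.9805 \cdot 10^{5}$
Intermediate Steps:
$N = \sqrt{3} \approx 1.732$
$n{\left(f \right)} = 174 + f$ ($n{\left(f \right)} = f + 174 = 174 + f$)
$J = - \frac{15392}{3}$ ($J = - \frac{\left(\left(118 - 53\right) + \left(\sqrt{3}\right)^{4}\right) 208}{3} = - \frac{\left(65 + 9\right) 208}{3} = - \frac{74 \cdot 208}{3} = \left(- \frac{1}{3}\right) 15392 = - \frac{15392}{3} \approx -5130.7$)
$\left(n{\left(-42 \right)} - 193053\right) + J = \left(\left(174 - 42\right) - 193053\right) - \frac{15392}{3} = \left(132 - 193053\right) - \frac{15392}{3} = -192921 - \frac{15392}{3} = - \frac{594155}{3}$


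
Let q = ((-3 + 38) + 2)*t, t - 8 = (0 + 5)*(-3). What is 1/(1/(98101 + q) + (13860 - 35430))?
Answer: -97842/2110451939 ≈ -4.6361e-5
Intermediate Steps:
t = -7 (t = 8 + (0 + 5)*(-3) = 8 + 5*(-3) = 8 - 15 = -7)
q = -259 (q = ((-3 + 38) + 2)*(-7) = (35 + 2)*(-7) = 37*(-7) = -259)
1/(1/(98101 + q) + (13860 - 35430)) = 1/(1/(98101 - 259) + (13860 - 35430)) = 1/(1/97842 - 21570) = 1/(-2110451939/97842) = -97842/2110451939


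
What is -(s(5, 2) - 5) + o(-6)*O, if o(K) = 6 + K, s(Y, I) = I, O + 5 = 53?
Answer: 3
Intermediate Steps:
O = 48 (O = -5 + 53 = 48)
-(s(5, 2) - 5) + o(-6)*O = -(2 - 5) + (6 - 6)*48 = -1*(-3) + 0*48 = 3 + 0 = 3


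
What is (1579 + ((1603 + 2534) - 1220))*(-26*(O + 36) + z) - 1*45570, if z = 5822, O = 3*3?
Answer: 20869822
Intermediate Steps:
O = 9
(1579 + ((1603 + 2534) - 1220))*(-26*(O + 36) + z) - 1*45570 = (1579 + ((1603 + 2534) - 1220))*(-26*(9 + 36) + 5822) - 1*45570 = (1579 + (4137 - 1220))*(-26*45 + 5822) - 45570 = (1579 + 2917)*(-1170 + 5822) - 45570 = 4496*4652 - 45570 = 20915392 - 45570 = 20869822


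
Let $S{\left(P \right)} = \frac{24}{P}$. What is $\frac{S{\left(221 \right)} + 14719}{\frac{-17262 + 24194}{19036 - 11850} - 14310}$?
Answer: $- \frac{11687752339}{11362132444} \approx -1.0287$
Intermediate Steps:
$\frac{S{\left(221 \right)} + 14719}{\frac{-17262 + 24194}{19036 - 11850} - 14310} = \frac{\frac{24}{221} + 14719}{\frac{-17262 + 24194}{19036 - 11850} - 14310} = \frac{24 \cdot \frac{1}{221} + 14719}{\frac{6932}{7186} - 14310} = \frac{\frac{24}{221} + 14719}{6932 \cdot \frac{1}{7186} - 14310} = \frac{3252923}{221 \left(\frac{3466}{3593} - 14310\right)} = \frac{3252923}{221 \left(- \frac{51412364}{3593}\right)} = \frac{3252923}{221} \left(- \frac{3593}{51412364}\right) = - \frac{11687752339}{11362132444}$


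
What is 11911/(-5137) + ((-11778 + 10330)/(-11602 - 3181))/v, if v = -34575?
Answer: -6087984260351/2625634869825 ≈ -2.3187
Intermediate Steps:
11911/(-5137) + ((-11778 + 10330)/(-11602 - 3181))/v = 11911/(-5137) + ((-11778 + 10330)/(-11602 - 3181))/(-34575) = 11911*(-1/5137) - 1448/(-14783)*(-1/34575) = -11911/5137 - 1448*(-1/14783)*(-1/34575) = -11911/5137 + (1448/14783)*(-1/34575) = -11911/5137 - 1448/511122225 = -6087984260351/2625634869825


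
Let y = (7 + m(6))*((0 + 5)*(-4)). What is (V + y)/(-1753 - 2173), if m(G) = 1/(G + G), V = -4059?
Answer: 6301/5889 ≈ 1.0700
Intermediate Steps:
m(G) = 1/(2*G)
y = -425/3 (y = (7 + (1/2)/6)*((0 + 5)*(-4)) = (7 + (1/2)*(1/6))*(5*(-4)) = (7 + 1/12)*(-20) = (85/12)*(-20) = -425/3 ≈ -141.67)
(V + y)/(-1753 - 2173) = (-4059 - 425/3)/(-1753 - 2173) = -12602/3/(-3926) = -12602/3*(-1/3926) = 6301/5889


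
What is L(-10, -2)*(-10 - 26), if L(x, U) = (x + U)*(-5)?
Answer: -2160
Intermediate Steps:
L(x, U) = -5*U - 5*x (L(x, U) = (U + x)*(-5) = -5*U - 5*x)
L(-10, -2)*(-10 - 26) = (-5*(-2) - 5*(-10))*(-10 - 26) = (10 + 50)*(-36) = 60*(-36) = -2160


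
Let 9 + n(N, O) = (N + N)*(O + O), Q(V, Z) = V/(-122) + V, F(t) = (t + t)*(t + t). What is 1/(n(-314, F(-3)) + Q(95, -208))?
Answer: -122/5505955 ≈ -2.2158e-5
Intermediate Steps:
F(t) = 4*t² (F(t) = (2*t)*(2*t) = 4*t²)
Q(V, Z) = 121*V/122 (Q(V, Z) = -V/122 + V = 121*V/122)
n(N, O) = -9 + 4*N*O (n(N, O) = -9 + (N + N)*(O + O) = -9 + (2*N)*(2*O) = -9 + 4*N*O)
1/(n(-314, F(-3)) + Q(95, -208)) = 1/((-9 + 4*(-314)*(4*(-3)²)) + (121/122)*95) = 1/((-9 + 4*(-314)*(4*9)) + 11495/122) = 1/((-9 + 4*(-314)*36) + 11495/122) = 1/((-9 - 45216) + 11495/122) = 1/(-45225 + 11495/122) = 1/(-5505955/122) = -122/5505955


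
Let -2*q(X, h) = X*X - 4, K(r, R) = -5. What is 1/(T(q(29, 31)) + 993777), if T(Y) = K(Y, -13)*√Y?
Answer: 662518/658395157461 + 5*I*√186/658395157461 ≈ 1.0063e-6 + 1.0357e-10*I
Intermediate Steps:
q(X, h) = 2 - X²/2 (q(X, h) = -(X*X - 4)/2 = -(X² - 4)/2 = -(-4 + X²)/2 = 2 - X²/2)
T(Y) = -5*√Y
1/(T(q(29, 31)) + 993777) = 1/(-5*√(2 - ½*29²) + 993777) = 1/(-5*√(2 - ½*841) + 993777) = 1/(-5*√(2 - 841/2) + 993777) = 1/(-15*I*√186/2 + 993777) = 1/(993777 - 15*I*√186/2)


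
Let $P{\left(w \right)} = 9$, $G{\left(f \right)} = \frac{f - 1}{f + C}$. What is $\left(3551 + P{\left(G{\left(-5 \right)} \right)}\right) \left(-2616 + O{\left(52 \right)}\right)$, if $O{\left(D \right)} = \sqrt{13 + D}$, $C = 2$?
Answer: $-9312960 + 3560 \sqrt{65} \approx -9.2843 \cdot 10^{6}$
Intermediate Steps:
$G{\left(f \right)} = \frac{-1 + f}{2 + f}$ ($G{\left(f \right)} = \frac{f - 1}{f + 2} = \frac{-1 + f}{2 + f}$)
$\left(3551 + P{\left(G{\left(-5 \right)} \right)}\right) \left(-2616 + O{\left(52 \right)}\right) = \left(3551 + 9\right) \left(-2616 + \sqrt{13 + 52}\right) = 3560 \left(-2616 + \sqrt{65}\right) = -9312960 + 3560 \sqrt{65}$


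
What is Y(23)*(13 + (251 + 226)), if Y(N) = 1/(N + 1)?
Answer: 245/12 ≈ 20.417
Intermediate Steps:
Y(N) = 1/(1 + N)
Y(23)*(13 + (251 + 226)) = (13 + (251 + 226))/(1 + 23) = (13 + 477)/24 = (1/24)*490 = 245/12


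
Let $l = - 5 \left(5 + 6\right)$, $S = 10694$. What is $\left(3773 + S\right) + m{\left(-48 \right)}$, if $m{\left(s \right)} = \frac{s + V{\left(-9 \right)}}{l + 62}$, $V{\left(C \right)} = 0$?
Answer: $\frac{101221}{7} \approx 14460.0$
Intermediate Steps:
$l = -55$ ($l = \left(-5\right) 11 = -55$)
$m{\left(s \right)} = \frac{s}{7}$ ($m{\left(s \right)} = \frac{s + 0}{-55 + 62} = \frac{s}{7}$)
$\left(3773 + S\right) + m{\left(-48 \right)} = \left(3773 + 10694\right) + \frac{1}{7} \left(-48\right) = 14467 - \frac{48}{7} = \frac{101221}{7}$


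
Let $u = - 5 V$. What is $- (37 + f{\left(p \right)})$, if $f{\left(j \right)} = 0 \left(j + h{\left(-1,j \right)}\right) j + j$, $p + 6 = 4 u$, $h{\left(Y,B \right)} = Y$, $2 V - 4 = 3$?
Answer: $39$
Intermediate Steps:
$V = \frac{7}{2}$ ($V = 2 + \frac{1}{2} \cdot 3 = 2 + \frac{3}{2} = \frac{7}{2} \approx 3.5$)
$u = - \frac{35}{2}$ ($u = \left(-5\right) \frac{7}{2} = - \frac{35}{2} \approx -17.5$)
$p = -76$ ($p = -6 + 4 \left(- \frac{35}{2}\right) = -6 - 70 = -76$)
$f{\left(j \right)} = j$ ($f{\left(j \right)} = 0 \left(j - 1\right) j + j = 0 \left(-1 + j\right) j + j = 0 j + j = 0 + j = j$)
$- (37 + f{\left(p \right)}) = - (37 - 76) = \left(-1\right) \left(-39\right) = 39$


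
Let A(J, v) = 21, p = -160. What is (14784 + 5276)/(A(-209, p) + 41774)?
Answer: 4012/8359 ≈ 0.47996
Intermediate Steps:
(14784 + 5276)/(A(-209, p) + 41774) = (14784 + 5276)/(21 + 41774) = 20060/41795 = 20060*(1/41795) = 4012/8359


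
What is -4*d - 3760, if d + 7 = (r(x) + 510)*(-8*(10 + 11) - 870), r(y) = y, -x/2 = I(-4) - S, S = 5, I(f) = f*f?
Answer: 2022444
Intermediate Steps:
I(f) = f²
x = -22 (x = -2*((-4)² - 1*5) = -2*(16 - 5) = -2*11 = -22)
d = -506551 (d = -7 + (-22 + 510)*(-8*(10 + 11) - 870) = -7 + 488*(-8*21 - 870) = -7 + 488*(-168 - 870) = -7 + 488*(-1038) = -7 - 506544 = -506551)
-4*d - 3760 = -4*(-506551) - 3760 = 2026204 - 3760 = 2022444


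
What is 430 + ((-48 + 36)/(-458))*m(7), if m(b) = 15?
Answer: 98560/229 ≈ 430.39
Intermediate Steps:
430 + ((-48 + 36)/(-458))*m(7) = 430 + ((-48 + 36)/(-458))*15 = 430 - 12*(-1/458)*15 = 430 + (6/229)*15 = 430 + 90/229 = 98560/229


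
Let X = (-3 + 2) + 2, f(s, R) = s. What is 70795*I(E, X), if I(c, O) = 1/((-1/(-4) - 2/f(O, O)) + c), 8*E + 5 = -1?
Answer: -28318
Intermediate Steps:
E = -¾ (E = -5/8 + (⅛)*(-1) = -5/8 - ⅛ = -¾ ≈ -0.75000)
X = 1 (X = -1 + 2 = 1)
I(c, O) = 1/(¼ + c - 2/O) (I(c, O) = 1/((-1/(-4) - 2/O) + c) = 1/((-1*(-¼) - 2/O) + c) = 1/((¼ - 2/O) + c) = 1/(¼ + c - 2/O))
70795*I(E, X) = 70795*(4*1/(-8 + 1 + 4*1*(-¾))) = 70795*(4*1/(-8 + 1 - 3)) = 70795*(4*1/(-10)) = 70795*(4*1*(-⅒)) = 70795*(-⅖) = -28318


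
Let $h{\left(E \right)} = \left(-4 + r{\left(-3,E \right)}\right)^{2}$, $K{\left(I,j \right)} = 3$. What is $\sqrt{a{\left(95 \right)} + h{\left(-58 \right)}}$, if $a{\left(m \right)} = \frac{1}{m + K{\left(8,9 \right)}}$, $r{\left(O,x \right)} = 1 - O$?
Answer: $\frac{\sqrt{2}}{14} \approx 0.10102$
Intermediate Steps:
$a{\left(m \right)} = \frac{1}{3 + m}$ ($a{\left(m \right)} = \frac{1}{m + 3} = \frac{1}{3 + m}$)
$h{\left(E \right)} = 0$ ($h{\left(E \right)} = \left(-4 + \left(1 - -3\right)\right)^{2} = \left(-4 + \left(1 + 3\right)\right)^{2} = \left(-4 + 4\right)^{2} = 0^{2} = 0$)
$\sqrt{a{\left(95 \right)} + h{\left(-58 \right)}} = \sqrt{\frac{1}{3 + 95} + 0} = \sqrt{\frac{1}{98} + 0} = \sqrt{\frac{1}{98}} = \frac{\sqrt{2}}{14}$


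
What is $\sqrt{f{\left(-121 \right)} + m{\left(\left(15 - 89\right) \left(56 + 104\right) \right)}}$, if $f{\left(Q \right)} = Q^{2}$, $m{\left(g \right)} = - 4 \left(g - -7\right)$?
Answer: $\sqrt{61973} \approx 248.94$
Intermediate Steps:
$m{\left(g \right)} = -28 - 4 g$ ($m{\left(g \right)} = - 4 \left(g + 7\right) = - 4 \left(7 + g\right) = -28 - 4 g$)
$\sqrt{f{\left(-121 \right)} + m{\left(\left(15 - 89\right) \left(56 + 104\right) \right)}} = \sqrt{\left(-121\right)^{2} - \left(28 + 4 \left(15 - 89\right) \left(56 + 104\right)\right)} = \sqrt{14641 - \left(28 + 4 \left(\left(-74\right) 160\right)\right)} = \sqrt{14641 - -47332} = \sqrt{14641 + \left(-28 + 47360\right)} = \sqrt{14641 + 47332} = \sqrt{61973}$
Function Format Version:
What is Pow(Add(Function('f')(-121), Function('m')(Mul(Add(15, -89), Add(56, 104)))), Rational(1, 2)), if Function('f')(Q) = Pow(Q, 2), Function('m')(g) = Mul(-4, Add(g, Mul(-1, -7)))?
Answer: Pow(61973, Rational(1, 2)) ≈ 248.94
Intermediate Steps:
Function('m')(g) = Add(-28, Mul(-4, g)) (Function('m')(g) = Mul(-4, Add(g, 7)) = Mul(-4, Add(7, g)) = Add(-28, Mul(-4, g)))
Pow(Add(Function('f')(-121), Function('m')(Mul(Add(15, -89), Add(56, 104)))), Rational(1, 2)) = Pow(Add(Pow(-121, 2), Add(-28, Mul(-4, Mul(Add(15, -89), Add(56, 104))))), Rational(1, 2)) = Pow(Add(14641, Add(-28, Mul(-4, Mul(-74, 160)))), Rational(1, 2)) = Pow(Add(14641, Add(-28, Mul(-4, -11840))), Rational(1, 2)) = Pow(Add(14641, Add(-28, 47360)), Rational(1, 2)) = Pow(Add(14641, 47332), Rational(1, 2)) = Pow(61973, Rational(1, 2))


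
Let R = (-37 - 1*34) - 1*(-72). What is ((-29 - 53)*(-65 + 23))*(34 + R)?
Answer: 120540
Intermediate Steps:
R = 1 (R = (-37 - 34) + 72 = -71 + 72 = 1)
((-29 - 53)*(-65 + 23))*(34 + R) = ((-29 - 53)*(-65 + 23))*(34 + 1) = -82*(-42)*35 = 3444*35 = 120540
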